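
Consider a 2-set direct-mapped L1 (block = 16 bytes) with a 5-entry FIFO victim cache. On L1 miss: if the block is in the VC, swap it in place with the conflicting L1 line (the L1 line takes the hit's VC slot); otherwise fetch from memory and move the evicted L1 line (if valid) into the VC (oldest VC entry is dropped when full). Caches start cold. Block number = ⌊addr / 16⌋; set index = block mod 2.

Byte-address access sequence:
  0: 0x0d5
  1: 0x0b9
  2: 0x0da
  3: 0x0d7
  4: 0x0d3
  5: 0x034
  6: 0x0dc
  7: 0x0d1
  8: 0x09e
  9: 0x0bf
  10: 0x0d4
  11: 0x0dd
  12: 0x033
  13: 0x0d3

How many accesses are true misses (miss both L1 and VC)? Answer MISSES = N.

0: 0xd5 (blk 13, set 1) → MISS  vc=[]
1: 0xb9 (blk 11, set 1) → MISS  vc=[13]
2: 0xda (blk 13, set 1) → VC-HIT  vc=[11]
3: 0xd7 (blk 13, set 1) → L1-HIT  vc=[11]
4: 0xd3 (blk 13, set 1) → L1-HIT  vc=[11]
5: 0x34 (blk 3, set 1) → MISS  vc=[11, 13]
6: 0xdc (blk 13, set 1) → VC-HIT  vc=[11, 3]
7: 0xd1 (blk 13, set 1) → L1-HIT  vc=[11, 3]
8: 0x9e (blk 9, set 1) → MISS  vc=[11, 3, 13]
9: 0xbf (blk 11, set 1) → VC-HIT  vc=[9, 3, 13]
10: 0xd4 (blk 13, set 1) → VC-HIT  vc=[9, 3, 11]
11: 0xdd (blk 13, set 1) → L1-HIT  vc=[9, 3, 11]
12: 0x33 (blk 3, set 1) → VC-HIT  vc=[9, 13, 11]
13: 0xd3 (blk 13, set 1) → VC-HIT  vc=[9, 3, 11]

MISSES = 4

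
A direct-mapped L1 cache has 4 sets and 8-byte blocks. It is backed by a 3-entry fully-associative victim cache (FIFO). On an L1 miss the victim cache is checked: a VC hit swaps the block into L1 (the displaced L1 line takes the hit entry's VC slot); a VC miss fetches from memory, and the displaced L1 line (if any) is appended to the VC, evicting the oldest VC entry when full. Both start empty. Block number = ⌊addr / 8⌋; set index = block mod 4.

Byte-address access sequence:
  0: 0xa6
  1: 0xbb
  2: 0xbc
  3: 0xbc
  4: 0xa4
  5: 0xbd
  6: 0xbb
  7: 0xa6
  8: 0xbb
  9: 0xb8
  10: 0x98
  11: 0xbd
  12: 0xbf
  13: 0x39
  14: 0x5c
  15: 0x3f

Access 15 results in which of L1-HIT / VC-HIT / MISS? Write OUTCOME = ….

  [0] addr=0xa6 blk=20 s=0: MISS | VC []
  [1] addr=0xbb blk=23 s=3: MISS | VC []
  [2] addr=0xbc blk=23 s=3: L1-HIT | VC []
  [3] addr=0xbc blk=23 s=3: L1-HIT | VC []
  [4] addr=0xa4 blk=20 s=0: L1-HIT | VC []
  [5] addr=0xbd blk=23 s=3: L1-HIT | VC []
  [6] addr=0xbb blk=23 s=3: L1-HIT | VC []
  [7] addr=0xa6 blk=20 s=0: L1-HIT | VC []
  [8] addr=0xbb blk=23 s=3: L1-HIT | VC []
  [9] addr=0xb8 blk=23 s=3: L1-HIT | VC []
  [10] addr=0x98 blk=19 s=3: MISS | VC [23]
  [11] addr=0xbd blk=23 s=3: VC-HIT | VC [19]
  [12] addr=0xbf blk=23 s=3: L1-HIT | VC [19]
  [13] addr=0x39 blk=7 s=3: MISS | VC [19, 23]
  [14] addr=0x5c blk=11 s=3: MISS | VC [19, 23, 7]
  [15] addr=0x3f blk=7 s=3: VC-HIT | VC [19, 23, 11]

OUTCOME = VC-HIT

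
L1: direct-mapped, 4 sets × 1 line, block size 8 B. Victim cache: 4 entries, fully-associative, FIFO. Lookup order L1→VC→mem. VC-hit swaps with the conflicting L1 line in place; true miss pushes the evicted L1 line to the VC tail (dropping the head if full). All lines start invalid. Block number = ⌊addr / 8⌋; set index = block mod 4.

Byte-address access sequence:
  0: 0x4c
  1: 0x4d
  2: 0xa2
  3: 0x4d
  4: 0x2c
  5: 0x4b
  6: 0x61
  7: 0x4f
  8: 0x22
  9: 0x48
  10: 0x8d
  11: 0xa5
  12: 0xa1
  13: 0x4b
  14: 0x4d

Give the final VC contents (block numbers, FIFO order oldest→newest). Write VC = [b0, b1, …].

VC = [5, 4, 12, 17]

  [0] addr=0x4c blk=9 s=1: MISS | VC []
  [1] addr=0x4d blk=9 s=1: L1-HIT | VC []
  [2] addr=0xa2 blk=20 s=0: MISS | VC []
  [3] addr=0x4d blk=9 s=1: L1-HIT | VC []
  [4] addr=0x2c blk=5 s=1: MISS | VC [9]
  [5] addr=0x4b blk=9 s=1: VC-HIT | VC [5]
  [6] addr=0x61 blk=12 s=0: MISS | VC [5, 20]
  [7] addr=0x4f blk=9 s=1: L1-HIT | VC [5, 20]
  [8] addr=0x22 blk=4 s=0: MISS | VC [5, 20, 12]
  [9] addr=0x48 blk=9 s=1: L1-HIT | VC [5, 20, 12]
  [10] addr=0x8d blk=17 s=1: MISS | VC [5, 20, 12, 9]
  [11] addr=0xa5 blk=20 s=0: VC-HIT | VC [5, 4, 12, 9]
  [12] addr=0xa1 blk=20 s=0: L1-HIT | VC [5, 4, 12, 9]
  [13] addr=0x4b blk=9 s=1: VC-HIT | VC [5, 4, 12, 17]
  [14] addr=0x4d blk=9 s=1: L1-HIT | VC [5, 4, 12, 17]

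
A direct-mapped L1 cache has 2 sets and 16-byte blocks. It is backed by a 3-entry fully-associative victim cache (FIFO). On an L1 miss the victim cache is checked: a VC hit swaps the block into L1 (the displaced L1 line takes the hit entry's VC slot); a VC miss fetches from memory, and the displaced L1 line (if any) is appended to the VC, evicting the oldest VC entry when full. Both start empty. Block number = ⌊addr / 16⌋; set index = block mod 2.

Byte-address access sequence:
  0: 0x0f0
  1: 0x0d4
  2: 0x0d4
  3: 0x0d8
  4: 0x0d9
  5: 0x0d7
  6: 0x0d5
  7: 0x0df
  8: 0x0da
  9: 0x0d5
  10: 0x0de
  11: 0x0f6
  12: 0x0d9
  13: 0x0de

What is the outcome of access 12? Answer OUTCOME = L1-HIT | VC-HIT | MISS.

  [0] addr=0xf0 blk=15 s=1: MISS | VC []
  [1] addr=0xd4 blk=13 s=1: MISS | VC [15]
  [2] addr=0xd4 blk=13 s=1: L1-HIT | VC [15]
  [3] addr=0xd8 blk=13 s=1: L1-HIT | VC [15]
  [4] addr=0xd9 blk=13 s=1: L1-HIT | VC [15]
  [5] addr=0xd7 blk=13 s=1: L1-HIT | VC [15]
  [6] addr=0xd5 blk=13 s=1: L1-HIT | VC [15]
  [7] addr=0xdf blk=13 s=1: L1-HIT | VC [15]
  [8] addr=0xda blk=13 s=1: L1-HIT | VC [15]
  [9] addr=0xd5 blk=13 s=1: L1-HIT | VC [15]
  [10] addr=0xde blk=13 s=1: L1-HIT | VC [15]
  [11] addr=0xf6 blk=15 s=1: VC-HIT | VC [13]
  [12] addr=0xd9 blk=13 s=1: VC-HIT | VC [15]
  [13] addr=0xde blk=13 s=1: L1-HIT | VC [15]

OUTCOME = VC-HIT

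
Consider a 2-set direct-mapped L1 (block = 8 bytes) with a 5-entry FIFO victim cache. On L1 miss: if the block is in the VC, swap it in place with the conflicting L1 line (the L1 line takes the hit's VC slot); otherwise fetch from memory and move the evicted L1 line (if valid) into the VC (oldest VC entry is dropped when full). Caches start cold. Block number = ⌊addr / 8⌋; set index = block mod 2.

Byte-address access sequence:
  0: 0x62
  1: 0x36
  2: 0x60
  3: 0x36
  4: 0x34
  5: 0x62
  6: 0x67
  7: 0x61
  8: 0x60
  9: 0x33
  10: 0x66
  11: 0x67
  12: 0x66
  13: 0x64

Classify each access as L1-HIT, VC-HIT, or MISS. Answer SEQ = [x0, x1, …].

  [0] addr=0x62 blk=12 s=0: MISS | VC []
  [1] addr=0x36 blk=6 s=0: MISS | VC [12]
  [2] addr=0x60 blk=12 s=0: VC-HIT | VC [6]
  [3] addr=0x36 blk=6 s=0: VC-HIT | VC [12]
  [4] addr=0x34 blk=6 s=0: L1-HIT | VC [12]
  [5] addr=0x62 blk=12 s=0: VC-HIT | VC [6]
  [6] addr=0x67 blk=12 s=0: L1-HIT | VC [6]
  [7] addr=0x61 blk=12 s=0: L1-HIT | VC [6]
  [8] addr=0x60 blk=12 s=0: L1-HIT | VC [6]
  [9] addr=0x33 blk=6 s=0: VC-HIT | VC [12]
  [10] addr=0x66 blk=12 s=0: VC-HIT | VC [6]
  [11] addr=0x67 blk=12 s=0: L1-HIT | VC [6]
  [12] addr=0x66 blk=12 s=0: L1-HIT | VC [6]
  [13] addr=0x64 blk=12 s=0: L1-HIT | VC [6]

SEQ = [MISS, MISS, VC-HIT, VC-HIT, L1-HIT, VC-HIT, L1-HIT, L1-HIT, L1-HIT, VC-HIT, VC-HIT, L1-HIT, L1-HIT, L1-HIT]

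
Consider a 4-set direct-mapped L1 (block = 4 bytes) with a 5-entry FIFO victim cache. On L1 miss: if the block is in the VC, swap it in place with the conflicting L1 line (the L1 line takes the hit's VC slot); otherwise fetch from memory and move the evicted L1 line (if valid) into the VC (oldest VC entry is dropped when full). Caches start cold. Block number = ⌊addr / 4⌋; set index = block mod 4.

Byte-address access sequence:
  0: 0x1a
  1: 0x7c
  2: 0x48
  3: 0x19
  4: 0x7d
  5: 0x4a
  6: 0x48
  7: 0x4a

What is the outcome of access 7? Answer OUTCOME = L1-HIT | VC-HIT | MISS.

OUTCOME = L1-HIT

0: 0x1a (blk 6, set 2) → MISS  vc=[]
1: 0x7c (blk 31, set 3) → MISS  vc=[]
2: 0x48 (blk 18, set 2) → MISS  vc=[6]
3: 0x19 (blk 6, set 2) → VC-HIT  vc=[18]
4: 0x7d (blk 31, set 3) → L1-HIT  vc=[18]
5: 0x4a (blk 18, set 2) → VC-HIT  vc=[6]
6: 0x48 (blk 18, set 2) → L1-HIT  vc=[6]
7: 0x4a (blk 18, set 2) → L1-HIT  vc=[6]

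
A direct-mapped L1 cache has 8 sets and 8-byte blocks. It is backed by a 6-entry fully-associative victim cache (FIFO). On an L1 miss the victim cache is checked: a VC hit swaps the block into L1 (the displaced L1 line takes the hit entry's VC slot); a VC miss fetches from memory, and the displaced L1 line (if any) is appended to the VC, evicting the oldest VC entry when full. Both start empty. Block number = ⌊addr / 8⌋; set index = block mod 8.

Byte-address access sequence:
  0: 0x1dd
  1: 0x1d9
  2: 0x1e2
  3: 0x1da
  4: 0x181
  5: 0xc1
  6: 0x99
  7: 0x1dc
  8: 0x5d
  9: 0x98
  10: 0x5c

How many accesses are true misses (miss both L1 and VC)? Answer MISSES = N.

MISSES = 6

0: 0x1dd (blk 59, set 3) → MISS  vc=[]
1: 0x1d9 (blk 59, set 3) → L1-HIT  vc=[]
2: 0x1e2 (blk 60, set 4) → MISS  vc=[]
3: 0x1da (blk 59, set 3) → L1-HIT  vc=[]
4: 0x181 (blk 48, set 0) → MISS  vc=[]
5: 0xc1 (blk 24, set 0) → MISS  vc=[48]
6: 0x99 (blk 19, set 3) → MISS  vc=[48, 59]
7: 0x1dc (blk 59, set 3) → VC-HIT  vc=[48, 19]
8: 0x5d (blk 11, set 3) → MISS  vc=[48, 19, 59]
9: 0x98 (blk 19, set 3) → VC-HIT  vc=[48, 11, 59]
10: 0x5c (blk 11, set 3) → VC-HIT  vc=[48, 19, 59]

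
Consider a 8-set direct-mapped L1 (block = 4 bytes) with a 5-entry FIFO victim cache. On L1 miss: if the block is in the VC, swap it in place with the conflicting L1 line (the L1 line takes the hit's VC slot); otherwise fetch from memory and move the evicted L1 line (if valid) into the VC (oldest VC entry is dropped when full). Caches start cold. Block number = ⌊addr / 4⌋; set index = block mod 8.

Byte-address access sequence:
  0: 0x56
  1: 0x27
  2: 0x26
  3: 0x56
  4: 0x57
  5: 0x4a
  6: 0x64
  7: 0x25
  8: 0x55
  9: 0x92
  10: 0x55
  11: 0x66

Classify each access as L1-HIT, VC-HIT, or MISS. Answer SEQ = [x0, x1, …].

SEQ = [MISS, MISS, L1-HIT, L1-HIT, L1-HIT, MISS, MISS, VC-HIT, L1-HIT, MISS, L1-HIT, VC-HIT]

  [0] addr=0x56 blk=21 s=5: MISS | VC []
  [1] addr=0x27 blk=9 s=1: MISS | VC []
  [2] addr=0x26 blk=9 s=1: L1-HIT | VC []
  [3] addr=0x56 blk=21 s=5: L1-HIT | VC []
  [4] addr=0x57 blk=21 s=5: L1-HIT | VC []
  [5] addr=0x4a blk=18 s=2: MISS | VC []
  [6] addr=0x64 blk=25 s=1: MISS | VC [9]
  [7] addr=0x25 blk=9 s=1: VC-HIT | VC [25]
  [8] addr=0x55 blk=21 s=5: L1-HIT | VC [25]
  [9] addr=0x92 blk=36 s=4: MISS | VC [25]
  [10] addr=0x55 blk=21 s=5: L1-HIT | VC [25]
  [11] addr=0x66 blk=25 s=1: VC-HIT | VC [9]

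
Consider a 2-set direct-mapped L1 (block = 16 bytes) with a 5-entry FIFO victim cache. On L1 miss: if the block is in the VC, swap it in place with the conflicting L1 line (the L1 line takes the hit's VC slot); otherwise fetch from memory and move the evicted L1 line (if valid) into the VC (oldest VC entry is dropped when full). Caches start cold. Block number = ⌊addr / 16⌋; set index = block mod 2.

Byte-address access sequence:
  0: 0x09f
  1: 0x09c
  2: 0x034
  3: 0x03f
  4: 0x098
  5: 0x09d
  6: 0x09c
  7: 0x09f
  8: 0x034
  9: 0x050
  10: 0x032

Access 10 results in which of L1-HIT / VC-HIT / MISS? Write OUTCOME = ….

  [0] addr=0x9f blk=9 s=1: MISS | VC []
  [1] addr=0x9c blk=9 s=1: L1-HIT | VC []
  [2] addr=0x34 blk=3 s=1: MISS | VC [9]
  [3] addr=0x3f blk=3 s=1: L1-HIT | VC [9]
  [4] addr=0x98 blk=9 s=1: VC-HIT | VC [3]
  [5] addr=0x9d blk=9 s=1: L1-HIT | VC [3]
  [6] addr=0x9c blk=9 s=1: L1-HIT | VC [3]
  [7] addr=0x9f blk=9 s=1: L1-HIT | VC [3]
  [8] addr=0x34 blk=3 s=1: VC-HIT | VC [9]
  [9] addr=0x50 blk=5 s=1: MISS | VC [9, 3]
  [10] addr=0x32 blk=3 s=1: VC-HIT | VC [9, 5]

OUTCOME = VC-HIT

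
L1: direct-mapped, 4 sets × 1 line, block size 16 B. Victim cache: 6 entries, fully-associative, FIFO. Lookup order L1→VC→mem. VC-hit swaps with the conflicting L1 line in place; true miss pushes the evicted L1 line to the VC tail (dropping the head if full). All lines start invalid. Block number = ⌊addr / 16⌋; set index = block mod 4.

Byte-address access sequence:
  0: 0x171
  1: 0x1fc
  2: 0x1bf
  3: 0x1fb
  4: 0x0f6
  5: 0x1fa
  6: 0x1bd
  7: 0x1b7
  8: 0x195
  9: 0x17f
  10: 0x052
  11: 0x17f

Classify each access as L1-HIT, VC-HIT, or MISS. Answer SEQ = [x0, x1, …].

SEQ = [MISS, MISS, MISS, VC-HIT, MISS, VC-HIT, VC-HIT, L1-HIT, MISS, VC-HIT, MISS, L1-HIT]

  [0] addr=0x171 blk=23 s=3: MISS | VC []
  [1] addr=0x1fc blk=31 s=3: MISS | VC [23]
  [2] addr=0x1bf blk=27 s=3: MISS | VC [23, 31]
  [3] addr=0x1fb blk=31 s=3: VC-HIT | VC [23, 27]
  [4] addr=0xf6 blk=15 s=3: MISS | VC [23, 27, 31]
  [5] addr=0x1fa blk=31 s=3: VC-HIT | VC [23, 27, 15]
  [6] addr=0x1bd blk=27 s=3: VC-HIT | VC [23, 31, 15]
  [7] addr=0x1b7 blk=27 s=3: L1-HIT | VC [23, 31, 15]
  [8] addr=0x195 blk=25 s=1: MISS | VC [23, 31, 15]
  [9] addr=0x17f blk=23 s=3: VC-HIT | VC [27, 31, 15]
  [10] addr=0x52 blk=5 s=1: MISS | VC [27, 31, 15, 25]
  [11] addr=0x17f blk=23 s=3: L1-HIT | VC [27, 31, 15, 25]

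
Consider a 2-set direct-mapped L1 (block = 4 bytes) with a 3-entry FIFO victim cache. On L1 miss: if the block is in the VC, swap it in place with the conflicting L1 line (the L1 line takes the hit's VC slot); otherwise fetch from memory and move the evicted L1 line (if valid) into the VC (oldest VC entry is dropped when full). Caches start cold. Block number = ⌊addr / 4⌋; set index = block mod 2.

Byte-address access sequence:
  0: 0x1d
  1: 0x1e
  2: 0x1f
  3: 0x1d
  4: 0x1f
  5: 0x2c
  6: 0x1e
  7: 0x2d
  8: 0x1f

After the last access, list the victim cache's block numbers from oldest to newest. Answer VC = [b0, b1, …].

#0 0x1d→b7/s1 MISS; vc=[]
#1 0x1e→b7/s1 L1-HIT; vc=[]
#2 0x1f→b7/s1 L1-HIT; vc=[]
#3 0x1d→b7/s1 L1-HIT; vc=[]
#4 0x1f→b7/s1 L1-HIT; vc=[]
#5 0x2c→b11/s1 MISS; vc=[7]
#6 0x1e→b7/s1 VC-HIT; vc=[11]
#7 0x2d→b11/s1 VC-HIT; vc=[7]
#8 0x1f→b7/s1 VC-HIT; vc=[11]

VC = [11]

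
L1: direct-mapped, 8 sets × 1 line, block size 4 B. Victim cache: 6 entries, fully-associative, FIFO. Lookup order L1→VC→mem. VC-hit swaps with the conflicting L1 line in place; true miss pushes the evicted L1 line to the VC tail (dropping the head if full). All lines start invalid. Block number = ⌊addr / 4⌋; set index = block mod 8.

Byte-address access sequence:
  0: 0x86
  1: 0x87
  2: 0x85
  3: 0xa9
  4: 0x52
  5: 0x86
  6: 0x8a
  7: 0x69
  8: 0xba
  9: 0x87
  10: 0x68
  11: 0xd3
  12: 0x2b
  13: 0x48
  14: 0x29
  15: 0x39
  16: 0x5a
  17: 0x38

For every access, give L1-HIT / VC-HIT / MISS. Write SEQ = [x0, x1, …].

SEQ = [MISS, L1-HIT, L1-HIT, MISS, MISS, L1-HIT, MISS, MISS, MISS, L1-HIT, L1-HIT, MISS, MISS, MISS, VC-HIT, MISS, MISS, VC-HIT]

0: 0x86 (blk 33, set 1) → MISS  vc=[]
1: 0x87 (blk 33, set 1) → L1-HIT  vc=[]
2: 0x85 (blk 33, set 1) → L1-HIT  vc=[]
3: 0xa9 (blk 42, set 2) → MISS  vc=[]
4: 0x52 (blk 20, set 4) → MISS  vc=[]
5: 0x86 (blk 33, set 1) → L1-HIT  vc=[]
6: 0x8a (blk 34, set 2) → MISS  vc=[42]
7: 0x69 (blk 26, set 2) → MISS  vc=[42, 34]
8: 0xba (blk 46, set 6) → MISS  vc=[42, 34]
9: 0x87 (blk 33, set 1) → L1-HIT  vc=[42, 34]
10: 0x68 (blk 26, set 2) → L1-HIT  vc=[42, 34]
11: 0xd3 (blk 52, set 4) → MISS  vc=[42, 34, 20]
12: 0x2b (blk 10, set 2) → MISS  vc=[42, 34, 20, 26]
13: 0x48 (blk 18, set 2) → MISS  vc=[42, 34, 20, 26, 10]
14: 0x29 (blk 10, set 2) → VC-HIT  vc=[42, 34, 20, 26, 18]
15: 0x39 (blk 14, set 6) → MISS  vc=[42, 34, 20, 26, 18, 46]
16: 0x5a (blk 22, set 6) → MISS  vc=[34, 20, 26, 18, 46, 14]
17: 0x38 (blk 14, set 6) → VC-HIT  vc=[34, 20, 26, 18, 46, 22]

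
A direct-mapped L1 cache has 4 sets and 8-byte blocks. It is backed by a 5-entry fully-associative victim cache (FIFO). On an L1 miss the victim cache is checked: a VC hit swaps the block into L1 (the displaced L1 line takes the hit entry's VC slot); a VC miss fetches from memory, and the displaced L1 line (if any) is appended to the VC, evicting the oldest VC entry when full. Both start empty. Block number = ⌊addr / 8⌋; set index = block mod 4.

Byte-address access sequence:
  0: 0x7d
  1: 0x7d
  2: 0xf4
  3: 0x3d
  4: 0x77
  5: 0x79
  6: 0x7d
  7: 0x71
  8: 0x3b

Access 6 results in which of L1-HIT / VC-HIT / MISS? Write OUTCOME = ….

OUTCOME = L1-HIT

0: 0x7d (blk 15, set 3) → MISS  vc=[]
1: 0x7d (blk 15, set 3) → L1-HIT  vc=[]
2: 0xf4 (blk 30, set 2) → MISS  vc=[]
3: 0x3d (blk 7, set 3) → MISS  vc=[15]
4: 0x77 (blk 14, set 2) → MISS  vc=[15, 30]
5: 0x79 (blk 15, set 3) → VC-HIT  vc=[7, 30]
6: 0x7d (blk 15, set 3) → L1-HIT  vc=[7, 30]
7: 0x71 (blk 14, set 2) → L1-HIT  vc=[7, 30]
8: 0x3b (blk 7, set 3) → VC-HIT  vc=[15, 30]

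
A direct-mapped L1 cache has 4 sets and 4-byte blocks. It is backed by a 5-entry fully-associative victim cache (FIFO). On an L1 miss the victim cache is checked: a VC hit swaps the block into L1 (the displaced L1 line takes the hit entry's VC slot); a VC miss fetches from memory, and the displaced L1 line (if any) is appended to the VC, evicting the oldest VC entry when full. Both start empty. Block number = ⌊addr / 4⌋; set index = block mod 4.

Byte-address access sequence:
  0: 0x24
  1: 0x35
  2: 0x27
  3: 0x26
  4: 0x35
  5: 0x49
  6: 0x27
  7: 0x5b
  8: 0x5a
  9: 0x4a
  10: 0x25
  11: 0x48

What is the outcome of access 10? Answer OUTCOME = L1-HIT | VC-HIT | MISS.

OUTCOME = L1-HIT

0: 0x24 (blk 9, set 1) → MISS  vc=[]
1: 0x35 (blk 13, set 1) → MISS  vc=[9]
2: 0x27 (blk 9, set 1) → VC-HIT  vc=[13]
3: 0x26 (blk 9, set 1) → L1-HIT  vc=[13]
4: 0x35 (blk 13, set 1) → VC-HIT  vc=[9]
5: 0x49 (blk 18, set 2) → MISS  vc=[9]
6: 0x27 (blk 9, set 1) → VC-HIT  vc=[13]
7: 0x5b (blk 22, set 2) → MISS  vc=[13, 18]
8: 0x5a (blk 22, set 2) → L1-HIT  vc=[13, 18]
9: 0x4a (blk 18, set 2) → VC-HIT  vc=[13, 22]
10: 0x25 (blk 9, set 1) → L1-HIT  vc=[13, 22]
11: 0x48 (blk 18, set 2) → L1-HIT  vc=[13, 22]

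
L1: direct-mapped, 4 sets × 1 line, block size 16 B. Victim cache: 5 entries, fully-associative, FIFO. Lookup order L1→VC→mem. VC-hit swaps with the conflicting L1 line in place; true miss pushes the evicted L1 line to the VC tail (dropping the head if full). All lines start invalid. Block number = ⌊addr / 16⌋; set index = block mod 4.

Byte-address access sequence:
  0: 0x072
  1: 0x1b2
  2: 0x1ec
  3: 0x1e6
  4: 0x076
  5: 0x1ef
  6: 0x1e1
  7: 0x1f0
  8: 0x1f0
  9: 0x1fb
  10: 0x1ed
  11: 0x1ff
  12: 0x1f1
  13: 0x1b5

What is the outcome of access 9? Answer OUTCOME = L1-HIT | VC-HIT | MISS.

OUTCOME = L1-HIT

  [0] addr=0x72 blk=7 s=3: MISS | VC []
  [1] addr=0x1b2 blk=27 s=3: MISS | VC [7]
  [2] addr=0x1ec blk=30 s=2: MISS | VC [7]
  [3] addr=0x1e6 blk=30 s=2: L1-HIT | VC [7]
  [4] addr=0x76 blk=7 s=3: VC-HIT | VC [27]
  [5] addr=0x1ef blk=30 s=2: L1-HIT | VC [27]
  [6] addr=0x1e1 blk=30 s=2: L1-HIT | VC [27]
  [7] addr=0x1f0 blk=31 s=3: MISS | VC [27, 7]
  [8] addr=0x1f0 blk=31 s=3: L1-HIT | VC [27, 7]
  [9] addr=0x1fb blk=31 s=3: L1-HIT | VC [27, 7]
  [10] addr=0x1ed blk=30 s=2: L1-HIT | VC [27, 7]
  [11] addr=0x1ff blk=31 s=3: L1-HIT | VC [27, 7]
  [12] addr=0x1f1 blk=31 s=3: L1-HIT | VC [27, 7]
  [13] addr=0x1b5 blk=27 s=3: VC-HIT | VC [31, 7]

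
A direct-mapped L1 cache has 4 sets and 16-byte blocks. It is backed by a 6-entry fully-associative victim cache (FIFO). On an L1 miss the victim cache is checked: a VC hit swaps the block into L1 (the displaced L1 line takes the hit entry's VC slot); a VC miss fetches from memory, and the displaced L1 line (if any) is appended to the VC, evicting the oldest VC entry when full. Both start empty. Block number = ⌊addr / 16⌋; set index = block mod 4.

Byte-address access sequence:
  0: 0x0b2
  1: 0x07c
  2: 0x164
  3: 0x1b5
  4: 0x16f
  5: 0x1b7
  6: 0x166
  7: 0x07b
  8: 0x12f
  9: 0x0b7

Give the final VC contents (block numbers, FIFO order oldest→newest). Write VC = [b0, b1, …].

VC = [7, 27, 22]

#0 0xb2→b11/s3 MISS; vc=[]
#1 0x7c→b7/s3 MISS; vc=[11]
#2 0x164→b22/s2 MISS; vc=[11]
#3 0x1b5→b27/s3 MISS; vc=[11,7]
#4 0x16f→b22/s2 L1-HIT; vc=[11,7]
#5 0x1b7→b27/s3 L1-HIT; vc=[11,7]
#6 0x166→b22/s2 L1-HIT; vc=[11,7]
#7 0x7b→b7/s3 VC-HIT; vc=[11,27]
#8 0x12f→b18/s2 MISS; vc=[11,27,22]
#9 0xb7→b11/s3 VC-HIT; vc=[7,27,22]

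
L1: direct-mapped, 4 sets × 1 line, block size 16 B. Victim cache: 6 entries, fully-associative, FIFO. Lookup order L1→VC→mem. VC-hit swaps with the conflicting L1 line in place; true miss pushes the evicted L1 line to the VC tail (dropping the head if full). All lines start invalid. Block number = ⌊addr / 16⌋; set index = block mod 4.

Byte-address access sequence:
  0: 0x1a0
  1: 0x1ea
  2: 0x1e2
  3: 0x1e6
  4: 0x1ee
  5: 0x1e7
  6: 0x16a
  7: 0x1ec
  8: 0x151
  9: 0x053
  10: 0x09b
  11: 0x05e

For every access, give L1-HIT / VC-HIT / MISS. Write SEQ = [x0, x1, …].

#0 0x1a0→b26/s2 MISS; vc=[]
#1 0x1ea→b30/s2 MISS; vc=[26]
#2 0x1e2→b30/s2 L1-HIT; vc=[26]
#3 0x1e6→b30/s2 L1-HIT; vc=[26]
#4 0x1ee→b30/s2 L1-HIT; vc=[26]
#5 0x1e7→b30/s2 L1-HIT; vc=[26]
#6 0x16a→b22/s2 MISS; vc=[26,30]
#7 0x1ec→b30/s2 VC-HIT; vc=[26,22]
#8 0x151→b21/s1 MISS; vc=[26,22]
#9 0x53→b5/s1 MISS; vc=[26,22,21]
#10 0x9b→b9/s1 MISS; vc=[26,22,21,5]
#11 0x5e→b5/s1 VC-HIT; vc=[26,22,21,9]

SEQ = [MISS, MISS, L1-HIT, L1-HIT, L1-HIT, L1-HIT, MISS, VC-HIT, MISS, MISS, MISS, VC-HIT]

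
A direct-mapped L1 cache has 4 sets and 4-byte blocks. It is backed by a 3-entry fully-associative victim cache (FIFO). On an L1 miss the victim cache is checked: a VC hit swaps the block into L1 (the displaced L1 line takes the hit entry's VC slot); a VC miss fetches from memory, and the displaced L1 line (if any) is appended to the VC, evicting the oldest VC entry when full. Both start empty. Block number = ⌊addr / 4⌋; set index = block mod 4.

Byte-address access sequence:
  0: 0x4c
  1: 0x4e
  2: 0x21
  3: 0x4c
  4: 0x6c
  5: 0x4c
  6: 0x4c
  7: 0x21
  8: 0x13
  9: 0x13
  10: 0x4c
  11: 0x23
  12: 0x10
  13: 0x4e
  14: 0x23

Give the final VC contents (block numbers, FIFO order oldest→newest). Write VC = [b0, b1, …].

VC = [27, 4]

  [0] addr=0x4c blk=19 s=3: MISS | VC []
  [1] addr=0x4e blk=19 s=3: L1-HIT | VC []
  [2] addr=0x21 blk=8 s=0: MISS | VC []
  [3] addr=0x4c blk=19 s=3: L1-HIT | VC []
  [4] addr=0x6c blk=27 s=3: MISS | VC [19]
  [5] addr=0x4c blk=19 s=3: VC-HIT | VC [27]
  [6] addr=0x4c blk=19 s=3: L1-HIT | VC [27]
  [7] addr=0x21 blk=8 s=0: L1-HIT | VC [27]
  [8] addr=0x13 blk=4 s=0: MISS | VC [27, 8]
  [9] addr=0x13 blk=4 s=0: L1-HIT | VC [27, 8]
  [10] addr=0x4c blk=19 s=3: L1-HIT | VC [27, 8]
  [11] addr=0x23 blk=8 s=0: VC-HIT | VC [27, 4]
  [12] addr=0x10 blk=4 s=0: VC-HIT | VC [27, 8]
  [13] addr=0x4e blk=19 s=3: L1-HIT | VC [27, 8]
  [14] addr=0x23 blk=8 s=0: VC-HIT | VC [27, 4]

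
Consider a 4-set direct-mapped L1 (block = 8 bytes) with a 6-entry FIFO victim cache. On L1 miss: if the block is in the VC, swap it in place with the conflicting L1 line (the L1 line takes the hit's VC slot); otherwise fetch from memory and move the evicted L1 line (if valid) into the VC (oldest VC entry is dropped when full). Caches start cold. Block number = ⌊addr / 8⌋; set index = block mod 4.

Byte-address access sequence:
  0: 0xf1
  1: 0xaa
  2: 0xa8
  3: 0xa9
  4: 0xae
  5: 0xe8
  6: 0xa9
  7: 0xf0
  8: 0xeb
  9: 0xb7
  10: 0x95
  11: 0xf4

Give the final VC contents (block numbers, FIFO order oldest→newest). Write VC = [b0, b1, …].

VC = [21, 18, 22]

  [0] addr=0xf1 blk=30 s=2: MISS | VC []
  [1] addr=0xaa blk=21 s=1: MISS | VC []
  [2] addr=0xa8 blk=21 s=1: L1-HIT | VC []
  [3] addr=0xa9 blk=21 s=1: L1-HIT | VC []
  [4] addr=0xae blk=21 s=1: L1-HIT | VC []
  [5] addr=0xe8 blk=29 s=1: MISS | VC [21]
  [6] addr=0xa9 blk=21 s=1: VC-HIT | VC [29]
  [7] addr=0xf0 blk=30 s=2: L1-HIT | VC [29]
  [8] addr=0xeb blk=29 s=1: VC-HIT | VC [21]
  [9] addr=0xb7 blk=22 s=2: MISS | VC [21, 30]
  [10] addr=0x95 blk=18 s=2: MISS | VC [21, 30, 22]
  [11] addr=0xf4 blk=30 s=2: VC-HIT | VC [21, 18, 22]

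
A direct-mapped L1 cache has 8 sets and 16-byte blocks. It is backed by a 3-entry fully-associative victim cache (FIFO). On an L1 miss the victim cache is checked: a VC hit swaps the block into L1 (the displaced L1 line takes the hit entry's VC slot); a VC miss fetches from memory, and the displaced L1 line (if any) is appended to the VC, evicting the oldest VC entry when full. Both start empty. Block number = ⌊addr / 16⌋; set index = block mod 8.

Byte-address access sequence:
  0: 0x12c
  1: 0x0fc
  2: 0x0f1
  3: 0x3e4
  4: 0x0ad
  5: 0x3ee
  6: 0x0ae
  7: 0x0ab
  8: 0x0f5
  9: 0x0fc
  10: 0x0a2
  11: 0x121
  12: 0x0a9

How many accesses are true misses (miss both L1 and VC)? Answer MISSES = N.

MISSES = 4

  [0] addr=0x12c blk=18 s=2: MISS | VC []
  [1] addr=0xfc blk=15 s=7: MISS | VC []
  [2] addr=0xf1 blk=15 s=7: L1-HIT | VC []
  [3] addr=0x3e4 blk=62 s=6: MISS | VC []
  [4] addr=0xad blk=10 s=2: MISS | VC [18]
  [5] addr=0x3ee blk=62 s=6: L1-HIT | VC [18]
  [6] addr=0xae blk=10 s=2: L1-HIT | VC [18]
  [7] addr=0xab blk=10 s=2: L1-HIT | VC [18]
  [8] addr=0xf5 blk=15 s=7: L1-HIT | VC [18]
  [9] addr=0xfc blk=15 s=7: L1-HIT | VC [18]
  [10] addr=0xa2 blk=10 s=2: L1-HIT | VC [18]
  [11] addr=0x121 blk=18 s=2: VC-HIT | VC [10]
  [12] addr=0xa9 blk=10 s=2: VC-HIT | VC [18]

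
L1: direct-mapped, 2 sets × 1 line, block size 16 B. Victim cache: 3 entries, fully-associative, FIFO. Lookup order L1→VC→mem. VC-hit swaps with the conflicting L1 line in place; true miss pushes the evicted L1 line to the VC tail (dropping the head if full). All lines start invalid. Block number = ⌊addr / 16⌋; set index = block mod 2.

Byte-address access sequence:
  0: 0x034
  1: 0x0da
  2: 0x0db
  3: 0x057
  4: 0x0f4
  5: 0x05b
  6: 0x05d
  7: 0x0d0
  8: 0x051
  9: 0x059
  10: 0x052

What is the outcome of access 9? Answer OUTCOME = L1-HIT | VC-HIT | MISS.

OUTCOME = L1-HIT

0: 0x34 (blk 3, set 1) → MISS  vc=[]
1: 0xda (blk 13, set 1) → MISS  vc=[3]
2: 0xdb (blk 13, set 1) → L1-HIT  vc=[3]
3: 0x57 (blk 5, set 1) → MISS  vc=[3, 13]
4: 0xf4 (blk 15, set 1) → MISS  vc=[3, 13, 5]
5: 0x5b (blk 5, set 1) → VC-HIT  vc=[3, 13, 15]
6: 0x5d (blk 5, set 1) → L1-HIT  vc=[3, 13, 15]
7: 0xd0 (blk 13, set 1) → VC-HIT  vc=[3, 5, 15]
8: 0x51 (blk 5, set 1) → VC-HIT  vc=[3, 13, 15]
9: 0x59 (blk 5, set 1) → L1-HIT  vc=[3, 13, 15]
10: 0x52 (blk 5, set 1) → L1-HIT  vc=[3, 13, 15]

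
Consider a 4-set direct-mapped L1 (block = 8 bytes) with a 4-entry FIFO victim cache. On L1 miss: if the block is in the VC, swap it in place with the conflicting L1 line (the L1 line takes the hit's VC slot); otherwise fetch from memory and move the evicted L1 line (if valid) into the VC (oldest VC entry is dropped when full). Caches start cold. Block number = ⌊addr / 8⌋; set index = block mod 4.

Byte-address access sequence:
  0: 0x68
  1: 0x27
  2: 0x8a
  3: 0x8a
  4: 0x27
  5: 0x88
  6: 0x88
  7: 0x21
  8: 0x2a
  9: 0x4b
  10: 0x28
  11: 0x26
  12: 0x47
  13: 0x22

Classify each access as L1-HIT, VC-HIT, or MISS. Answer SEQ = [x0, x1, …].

  [0] addr=0x68 blk=13 s=1: MISS | VC []
  [1] addr=0x27 blk=4 s=0: MISS | VC []
  [2] addr=0x8a blk=17 s=1: MISS | VC [13]
  [3] addr=0x8a blk=17 s=1: L1-HIT | VC [13]
  [4] addr=0x27 blk=4 s=0: L1-HIT | VC [13]
  [5] addr=0x88 blk=17 s=1: L1-HIT | VC [13]
  [6] addr=0x88 blk=17 s=1: L1-HIT | VC [13]
  [7] addr=0x21 blk=4 s=0: L1-HIT | VC [13]
  [8] addr=0x2a blk=5 s=1: MISS | VC [13, 17]
  [9] addr=0x4b blk=9 s=1: MISS | VC [13, 17, 5]
  [10] addr=0x28 blk=5 s=1: VC-HIT | VC [13, 17, 9]
  [11] addr=0x26 blk=4 s=0: L1-HIT | VC [13, 17, 9]
  [12] addr=0x47 blk=8 s=0: MISS | VC [13, 17, 9, 4]
  [13] addr=0x22 blk=4 s=0: VC-HIT | VC [13, 17, 9, 8]

SEQ = [MISS, MISS, MISS, L1-HIT, L1-HIT, L1-HIT, L1-HIT, L1-HIT, MISS, MISS, VC-HIT, L1-HIT, MISS, VC-HIT]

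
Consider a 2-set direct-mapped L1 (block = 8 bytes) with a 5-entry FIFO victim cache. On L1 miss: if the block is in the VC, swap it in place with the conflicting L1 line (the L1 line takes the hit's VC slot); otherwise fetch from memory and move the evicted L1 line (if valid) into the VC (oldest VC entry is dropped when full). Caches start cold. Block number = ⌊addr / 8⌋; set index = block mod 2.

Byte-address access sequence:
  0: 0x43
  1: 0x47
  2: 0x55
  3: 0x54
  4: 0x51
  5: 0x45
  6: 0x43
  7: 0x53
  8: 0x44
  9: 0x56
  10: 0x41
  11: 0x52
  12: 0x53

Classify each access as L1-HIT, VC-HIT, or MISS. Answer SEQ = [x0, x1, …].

#0 0x43→b8/s0 MISS; vc=[]
#1 0x47→b8/s0 L1-HIT; vc=[]
#2 0x55→b10/s0 MISS; vc=[8]
#3 0x54→b10/s0 L1-HIT; vc=[8]
#4 0x51→b10/s0 L1-HIT; vc=[8]
#5 0x45→b8/s0 VC-HIT; vc=[10]
#6 0x43→b8/s0 L1-HIT; vc=[10]
#7 0x53→b10/s0 VC-HIT; vc=[8]
#8 0x44→b8/s0 VC-HIT; vc=[10]
#9 0x56→b10/s0 VC-HIT; vc=[8]
#10 0x41→b8/s0 VC-HIT; vc=[10]
#11 0x52→b10/s0 VC-HIT; vc=[8]
#12 0x53→b10/s0 L1-HIT; vc=[8]

SEQ = [MISS, L1-HIT, MISS, L1-HIT, L1-HIT, VC-HIT, L1-HIT, VC-HIT, VC-HIT, VC-HIT, VC-HIT, VC-HIT, L1-HIT]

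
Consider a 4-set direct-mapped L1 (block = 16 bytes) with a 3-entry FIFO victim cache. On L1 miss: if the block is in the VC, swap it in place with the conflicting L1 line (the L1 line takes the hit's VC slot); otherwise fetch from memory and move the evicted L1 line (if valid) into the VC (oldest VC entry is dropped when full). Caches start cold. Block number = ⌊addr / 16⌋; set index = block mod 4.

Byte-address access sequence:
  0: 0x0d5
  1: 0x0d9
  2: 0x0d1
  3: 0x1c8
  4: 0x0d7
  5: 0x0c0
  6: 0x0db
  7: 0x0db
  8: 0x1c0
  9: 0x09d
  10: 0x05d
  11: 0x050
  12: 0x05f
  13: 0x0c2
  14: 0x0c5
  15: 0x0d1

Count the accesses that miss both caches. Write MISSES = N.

#0 0xd5→b13/s1 MISS; vc=[]
#1 0xd9→b13/s1 L1-HIT; vc=[]
#2 0xd1→b13/s1 L1-HIT; vc=[]
#3 0x1c8→b28/s0 MISS; vc=[]
#4 0xd7→b13/s1 L1-HIT; vc=[]
#5 0xc0→b12/s0 MISS; vc=[28]
#6 0xdb→b13/s1 L1-HIT; vc=[28]
#7 0xdb→b13/s1 L1-HIT; vc=[28]
#8 0x1c0→b28/s0 VC-HIT; vc=[12]
#9 0x9d→b9/s1 MISS; vc=[12,13]
#10 0x5d→b5/s1 MISS; vc=[12,13,9]
#11 0x50→b5/s1 L1-HIT; vc=[12,13,9]
#12 0x5f→b5/s1 L1-HIT; vc=[12,13,9]
#13 0xc2→b12/s0 VC-HIT; vc=[28,13,9]
#14 0xc5→b12/s0 L1-HIT; vc=[28,13,9]
#15 0xd1→b13/s1 VC-HIT; vc=[28,5,9]

MISSES = 5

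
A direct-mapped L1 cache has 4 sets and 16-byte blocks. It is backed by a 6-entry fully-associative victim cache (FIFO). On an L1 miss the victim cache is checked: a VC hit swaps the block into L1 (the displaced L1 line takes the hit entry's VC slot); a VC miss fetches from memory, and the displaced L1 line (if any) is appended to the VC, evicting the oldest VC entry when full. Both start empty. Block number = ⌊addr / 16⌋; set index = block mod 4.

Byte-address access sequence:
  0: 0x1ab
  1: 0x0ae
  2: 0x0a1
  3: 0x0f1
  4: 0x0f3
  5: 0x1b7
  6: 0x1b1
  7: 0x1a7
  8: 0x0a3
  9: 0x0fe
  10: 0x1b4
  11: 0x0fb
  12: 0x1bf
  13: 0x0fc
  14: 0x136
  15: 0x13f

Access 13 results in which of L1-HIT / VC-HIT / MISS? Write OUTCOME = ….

OUTCOME = VC-HIT

  [0] addr=0x1ab blk=26 s=2: MISS | VC []
  [1] addr=0xae blk=10 s=2: MISS | VC [26]
  [2] addr=0xa1 blk=10 s=2: L1-HIT | VC [26]
  [3] addr=0xf1 blk=15 s=3: MISS | VC [26]
  [4] addr=0xf3 blk=15 s=3: L1-HIT | VC [26]
  [5] addr=0x1b7 blk=27 s=3: MISS | VC [26, 15]
  [6] addr=0x1b1 blk=27 s=3: L1-HIT | VC [26, 15]
  [7] addr=0x1a7 blk=26 s=2: VC-HIT | VC [10, 15]
  [8] addr=0xa3 blk=10 s=2: VC-HIT | VC [26, 15]
  [9] addr=0xfe blk=15 s=3: VC-HIT | VC [26, 27]
  [10] addr=0x1b4 blk=27 s=3: VC-HIT | VC [26, 15]
  [11] addr=0xfb blk=15 s=3: VC-HIT | VC [26, 27]
  [12] addr=0x1bf blk=27 s=3: VC-HIT | VC [26, 15]
  [13] addr=0xfc blk=15 s=3: VC-HIT | VC [26, 27]
  [14] addr=0x136 blk=19 s=3: MISS | VC [26, 27, 15]
  [15] addr=0x13f blk=19 s=3: L1-HIT | VC [26, 27, 15]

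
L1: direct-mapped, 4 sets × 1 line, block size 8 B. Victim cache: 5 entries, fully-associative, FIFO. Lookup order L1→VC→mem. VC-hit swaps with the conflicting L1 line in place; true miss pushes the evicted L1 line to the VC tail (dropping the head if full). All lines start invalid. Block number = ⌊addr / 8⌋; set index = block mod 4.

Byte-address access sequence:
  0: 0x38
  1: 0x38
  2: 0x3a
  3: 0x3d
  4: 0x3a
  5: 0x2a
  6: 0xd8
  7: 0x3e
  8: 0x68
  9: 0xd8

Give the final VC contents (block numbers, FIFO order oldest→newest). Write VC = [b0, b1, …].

#0 0x38→b7/s3 MISS; vc=[]
#1 0x38→b7/s3 L1-HIT; vc=[]
#2 0x3a→b7/s3 L1-HIT; vc=[]
#3 0x3d→b7/s3 L1-HIT; vc=[]
#4 0x3a→b7/s3 L1-HIT; vc=[]
#5 0x2a→b5/s1 MISS; vc=[]
#6 0xd8→b27/s3 MISS; vc=[7]
#7 0x3e→b7/s3 VC-HIT; vc=[27]
#8 0x68→b13/s1 MISS; vc=[27,5]
#9 0xd8→b27/s3 VC-HIT; vc=[7,5]

VC = [7, 5]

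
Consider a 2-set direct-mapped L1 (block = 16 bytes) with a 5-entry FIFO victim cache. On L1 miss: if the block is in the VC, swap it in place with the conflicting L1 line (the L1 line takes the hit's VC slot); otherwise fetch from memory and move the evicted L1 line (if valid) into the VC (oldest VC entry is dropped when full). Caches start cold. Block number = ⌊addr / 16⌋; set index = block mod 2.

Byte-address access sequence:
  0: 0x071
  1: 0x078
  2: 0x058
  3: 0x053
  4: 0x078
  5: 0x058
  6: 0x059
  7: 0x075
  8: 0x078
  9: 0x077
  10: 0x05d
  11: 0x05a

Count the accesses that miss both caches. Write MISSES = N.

MISSES = 2

0: 0x71 (blk 7, set 1) → MISS  vc=[]
1: 0x78 (blk 7, set 1) → L1-HIT  vc=[]
2: 0x58 (blk 5, set 1) → MISS  vc=[7]
3: 0x53 (blk 5, set 1) → L1-HIT  vc=[7]
4: 0x78 (blk 7, set 1) → VC-HIT  vc=[5]
5: 0x58 (blk 5, set 1) → VC-HIT  vc=[7]
6: 0x59 (blk 5, set 1) → L1-HIT  vc=[7]
7: 0x75 (blk 7, set 1) → VC-HIT  vc=[5]
8: 0x78 (blk 7, set 1) → L1-HIT  vc=[5]
9: 0x77 (blk 7, set 1) → L1-HIT  vc=[5]
10: 0x5d (blk 5, set 1) → VC-HIT  vc=[7]
11: 0x5a (blk 5, set 1) → L1-HIT  vc=[7]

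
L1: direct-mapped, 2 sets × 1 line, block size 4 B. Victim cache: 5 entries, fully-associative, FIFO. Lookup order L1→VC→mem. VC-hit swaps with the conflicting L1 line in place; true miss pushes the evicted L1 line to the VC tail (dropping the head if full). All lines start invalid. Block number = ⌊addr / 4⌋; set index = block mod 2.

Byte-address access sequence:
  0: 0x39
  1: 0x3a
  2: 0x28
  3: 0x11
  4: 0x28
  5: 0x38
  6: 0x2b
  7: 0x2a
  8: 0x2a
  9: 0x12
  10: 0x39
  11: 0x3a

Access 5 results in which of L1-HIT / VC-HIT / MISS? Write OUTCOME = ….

  [0] addr=0x39 blk=14 s=0: MISS | VC []
  [1] addr=0x3a blk=14 s=0: L1-HIT | VC []
  [2] addr=0x28 blk=10 s=0: MISS | VC [14]
  [3] addr=0x11 blk=4 s=0: MISS | VC [14, 10]
  [4] addr=0x28 blk=10 s=0: VC-HIT | VC [14, 4]
  [5] addr=0x38 blk=14 s=0: VC-HIT | VC [10, 4]
  [6] addr=0x2b blk=10 s=0: VC-HIT | VC [14, 4]
  [7] addr=0x2a blk=10 s=0: L1-HIT | VC [14, 4]
  [8] addr=0x2a blk=10 s=0: L1-HIT | VC [14, 4]
  [9] addr=0x12 blk=4 s=0: VC-HIT | VC [14, 10]
  [10] addr=0x39 blk=14 s=0: VC-HIT | VC [4, 10]
  [11] addr=0x3a blk=14 s=0: L1-HIT | VC [4, 10]

OUTCOME = VC-HIT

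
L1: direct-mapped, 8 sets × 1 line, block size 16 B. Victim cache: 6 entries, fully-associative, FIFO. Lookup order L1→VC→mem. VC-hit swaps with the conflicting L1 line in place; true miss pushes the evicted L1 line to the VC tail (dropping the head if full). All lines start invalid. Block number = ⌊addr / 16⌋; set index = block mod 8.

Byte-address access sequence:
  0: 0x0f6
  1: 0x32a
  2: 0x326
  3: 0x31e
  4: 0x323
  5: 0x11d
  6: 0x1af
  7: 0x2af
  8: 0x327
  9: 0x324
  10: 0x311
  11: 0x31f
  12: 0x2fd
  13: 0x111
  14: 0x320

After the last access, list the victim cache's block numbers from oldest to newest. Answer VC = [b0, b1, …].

VC = [49, 42, 26, 15]

#0 0xf6→b15/s7 MISS; vc=[]
#1 0x32a→b50/s2 MISS; vc=[]
#2 0x326→b50/s2 L1-HIT; vc=[]
#3 0x31e→b49/s1 MISS; vc=[]
#4 0x323→b50/s2 L1-HIT; vc=[]
#5 0x11d→b17/s1 MISS; vc=[49]
#6 0x1af→b26/s2 MISS; vc=[49,50]
#7 0x2af→b42/s2 MISS; vc=[49,50,26]
#8 0x327→b50/s2 VC-HIT; vc=[49,42,26]
#9 0x324→b50/s2 L1-HIT; vc=[49,42,26]
#10 0x311→b49/s1 VC-HIT; vc=[17,42,26]
#11 0x31f→b49/s1 L1-HIT; vc=[17,42,26]
#12 0x2fd→b47/s7 MISS; vc=[17,42,26,15]
#13 0x111→b17/s1 VC-HIT; vc=[49,42,26,15]
#14 0x320→b50/s2 L1-HIT; vc=[49,42,26,15]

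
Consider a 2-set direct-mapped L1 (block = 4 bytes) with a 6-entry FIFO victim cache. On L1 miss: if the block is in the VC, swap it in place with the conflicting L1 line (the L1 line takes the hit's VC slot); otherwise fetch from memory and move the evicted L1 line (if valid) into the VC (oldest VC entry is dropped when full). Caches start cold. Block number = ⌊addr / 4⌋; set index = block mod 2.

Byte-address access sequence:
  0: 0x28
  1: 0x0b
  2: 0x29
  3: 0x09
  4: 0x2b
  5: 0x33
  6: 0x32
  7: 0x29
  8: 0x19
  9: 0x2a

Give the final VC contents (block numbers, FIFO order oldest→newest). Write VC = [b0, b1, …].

VC = [2, 12, 6]

#0 0x28→b10/s0 MISS; vc=[]
#1 0xb→b2/s0 MISS; vc=[10]
#2 0x29→b10/s0 VC-HIT; vc=[2]
#3 0x9→b2/s0 VC-HIT; vc=[10]
#4 0x2b→b10/s0 VC-HIT; vc=[2]
#5 0x33→b12/s0 MISS; vc=[2,10]
#6 0x32→b12/s0 L1-HIT; vc=[2,10]
#7 0x29→b10/s0 VC-HIT; vc=[2,12]
#8 0x19→b6/s0 MISS; vc=[2,12,10]
#9 0x2a→b10/s0 VC-HIT; vc=[2,12,6]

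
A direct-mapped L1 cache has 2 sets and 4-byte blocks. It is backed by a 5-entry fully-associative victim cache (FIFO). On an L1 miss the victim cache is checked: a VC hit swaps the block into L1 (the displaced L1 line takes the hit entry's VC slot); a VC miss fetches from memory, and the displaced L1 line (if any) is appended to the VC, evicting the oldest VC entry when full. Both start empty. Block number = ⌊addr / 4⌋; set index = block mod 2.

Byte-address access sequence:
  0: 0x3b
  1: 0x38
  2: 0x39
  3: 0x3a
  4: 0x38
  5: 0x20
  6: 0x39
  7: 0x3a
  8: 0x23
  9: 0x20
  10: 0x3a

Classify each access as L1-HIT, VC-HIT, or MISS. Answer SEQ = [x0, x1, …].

#0 0x3b→b14/s0 MISS; vc=[]
#1 0x38→b14/s0 L1-HIT; vc=[]
#2 0x39→b14/s0 L1-HIT; vc=[]
#3 0x3a→b14/s0 L1-HIT; vc=[]
#4 0x38→b14/s0 L1-HIT; vc=[]
#5 0x20→b8/s0 MISS; vc=[14]
#6 0x39→b14/s0 VC-HIT; vc=[8]
#7 0x3a→b14/s0 L1-HIT; vc=[8]
#8 0x23→b8/s0 VC-HIT; vc=[14]
#9 0x20→b8/s0 L1-HIT; vc=[14]
#10 0x3a→b14/s0 VC-HIT; vc=[8]

SEQ = [MISS, L1-HIT, L1-HIT, L1-HIT, L1-HIT, MISS, VC-HIT, L1-HIT, VC-HIT, L1-HIT, VC-HIT]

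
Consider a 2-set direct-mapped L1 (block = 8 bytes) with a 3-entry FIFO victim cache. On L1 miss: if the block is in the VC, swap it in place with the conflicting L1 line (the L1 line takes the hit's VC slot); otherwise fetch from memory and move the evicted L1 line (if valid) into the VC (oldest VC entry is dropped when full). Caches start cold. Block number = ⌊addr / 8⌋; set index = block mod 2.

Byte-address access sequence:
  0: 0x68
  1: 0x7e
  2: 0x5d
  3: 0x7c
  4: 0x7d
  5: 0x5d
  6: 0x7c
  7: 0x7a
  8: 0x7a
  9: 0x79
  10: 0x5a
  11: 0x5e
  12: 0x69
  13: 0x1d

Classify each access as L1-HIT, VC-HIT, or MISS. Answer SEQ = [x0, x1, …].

  [0] addr=0x68 blk=13 s=1: MISS | VC []
  [1] addr=0x7e blk=15 s=1: MISS | VC [13]
  [2] addr=0x5d blk=11 s=1: MISS | VC [13, 15]
  [3] addr=0x7c blk=15 s=1: VC-HIT | VC [13, 11]
  [4] addr=0x7d blk=15 s=1: L1-HIT | VC [13, 11]
  [5] addr=0x5d blk=11 s=1: VC-HIT | VC [13, 15]
  [6] addr=0x7c blk=15 s=1: VC-HIT | VC [13, 11]
  [7] addr=0x7a blk=15 s=1: L1-HIT | VC [13, 11]
  [8] addr=0x7a blk=15 s=1: L1-HIT | VC [13, 11]
  [9] addr=0x79 blk=15 s=1: L1-HIT | VC [13, 11]
  [10] addr=0x5a blk=11 s=1: VC-HIT | VC [13, 15]
  [11] addr=0x5e blk=11 s=1: L1-HIT | VC [13, 15]
  [12] addr=0x69 blk=13 s=1: VC-HIT | VC [11, 15]
  [13] addr=0x1d blk=3 s=1: MISS | VC [11, 15, 13]

SEQ = [MISS, MISS, MISS, VC-HIT, L1-HIT, VC-HIT, VC-HIT, L1-HIT, L1-HIT, L1-HIT, VC-HIT, L1-HIT, VC-HIT, MISS]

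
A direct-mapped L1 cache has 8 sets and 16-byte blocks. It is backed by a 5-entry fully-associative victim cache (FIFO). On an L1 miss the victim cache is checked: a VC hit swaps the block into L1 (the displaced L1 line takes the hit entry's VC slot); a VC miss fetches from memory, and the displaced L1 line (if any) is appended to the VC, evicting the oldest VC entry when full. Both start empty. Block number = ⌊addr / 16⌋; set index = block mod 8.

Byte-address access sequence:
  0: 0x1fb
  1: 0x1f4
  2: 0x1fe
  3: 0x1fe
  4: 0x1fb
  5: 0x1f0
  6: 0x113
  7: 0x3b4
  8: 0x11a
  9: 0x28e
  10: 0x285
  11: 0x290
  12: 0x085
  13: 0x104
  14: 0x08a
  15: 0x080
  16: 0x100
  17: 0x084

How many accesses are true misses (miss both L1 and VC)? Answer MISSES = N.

MISSES = 7

  [0] addr=0x1fb blk=31 s=7: MISS | VC []
  [1] addr=0x1f4 blk=31 s=7: L1-HIT | VC []
  [2] addr=0x1fe blk=31 s=7: L1-HIT | VC []
  [3] addr=0x1fe blk=31 s=7: L1-HIT | VC []
  [4] addr=0x1fb blk=31 s=7: L1-HIT | VC []
  [5] addr=0x1f0 blk=31 s=7: L1-HIT | VC []
  [6] addr=0x113 blk=17 s=1: MISS | VC []
  [7] addr=0x3b4 blk=59 s=3: MISS | VC []
  [8] addr=0x11a blk=17 s=1: L1-HIT | VC []
  [9] addr=0x28e blk=40 s=0: MISS | VC []
  [10] addr=0x285 blk=40 s=0: L1-HIT | VC []
  [11] addr=0x290 blk=41 s=1: MISS | VC [17]
  [12] addr=0x85 blk=8 s=0: MISS | VC [17, 40]
  [13] addr=0x104 blk=16 s=0: MISS | VC [17, 40, 8]
  [14] addr=0x8a blk=8 s=0: VC-HIT | VC [17, 40, 16]
  [15] addr=0x80 blk=8 s=0: L1-HIT | VC [17, 40, 16]
  [16] addr=0x100 blk=16 s=0: VC-HIT | VC [17, 40, 8]
  [17] addr=0x84 blk=8 s=0: VC-HIT | VC [17, 40, 16]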